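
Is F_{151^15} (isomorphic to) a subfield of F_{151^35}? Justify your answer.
No: F_{151^15} is not a subfield of F_{151^35}

F_{p^m} embeds in F_{p^n} iff m | n. Here 15 ∤ 35 (since 35 = 2·15 + 5 with remainder 5 ≠ 0), so F_{151^15} is not a subfield of F_{151^35}. Equivalently: if it were, the tower law would give 15 = [F_{151^15}:F_151] dividing [F_{151^35}:F_151] = 35, contradiction.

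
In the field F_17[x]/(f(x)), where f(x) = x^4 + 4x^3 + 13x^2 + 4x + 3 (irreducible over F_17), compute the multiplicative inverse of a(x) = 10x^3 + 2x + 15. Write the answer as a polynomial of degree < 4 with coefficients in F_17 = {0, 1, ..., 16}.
a(x)^(-1) ≡ 6x^3 + 16x^2 + 15x + 13 (mod f(x))

Since f is irreducible over F_17, F_17[x]/(f) is a field and a(x) ≠ 0 has an inverse. Apply the extended Euclidean algorithm to f(x) and a(x) in F_17[x]: f(x) = (12x + 14)·a(x) + (6x^2 + 14);  a(x) = (13x)·(6x^2 + 14) + (7x + 15);  (6x^2 + 14) = (13x + 11)·(7x + 15) + (2). The last nonzero remainder is the constant 2 = gcd(f, a) in F_17. Back-substituting through the division chain expresses 2 = s(x)·a(x) + t(x)·f(x) with s(x) ≡ 12x^3 + 15x^2 + 13x + 9 (mod f), so (12x^3 + 15x^2 + 13x + 9)·a(x) ≡ 2 (mod f). Multiplying by 2^(-1) ≡ 9 in F_17 gives a(x)^(-1) ≡ 9·(12x^3 + 15x^2 + 13x + 9) ≡ 6x^3 + 16x^2 + 15x + 13 (mod f). Check: (10x^3 + 2x + 15)·(6x^3 + 16x^2 + 15x + 13) = 9x^6 + 7x^5 + 9x^4 + 14x^3 + 15x^2 + 13x + 8 ≡ 1 (mod x^4 + 4x^3 + 13x^2 + 4x + 3).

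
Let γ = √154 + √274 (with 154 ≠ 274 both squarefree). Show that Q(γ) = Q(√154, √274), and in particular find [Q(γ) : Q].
[Q(γ) : Q] = 4 (equivalently, Q(γ) = Q(√154, √274))

Obviously Q(γ) ⊆ Q(√154, √274), and [Q(√154, √274):Q] = 4 (since 154, 274 are distinct squarefree integers > 1 with 42196 not a perfect square). To show equality we compute the minimal polynomial of γ. From γ = √154 + √274: γ^2 = 154 + 2√(42196) + 274 = 428 + 2√(42196), so γ^2 - 428 = 2√(42196); squaring, (γ^2 - 428)^2 = 4·42196, i.e. γ^4 - 856γ^2 + 183184 - 168784 = 0, i.e. γ^4 - 856γ^2 + 14400 = 0. So γ is a root of x^4 - 856x^2 + 14400. This polynomial is irreducible over Q: it has no rational root (each ±√154 ± √274 is irrational), and any factorization into two quadratics over Q would force √(42196) ∈ Q (pairing opposite roots) or √154, √274 ∈ Q (other pairings), all impossible. Hence [Q(γ):Q] = 4 = [Q(√154, √274):Q], so Q(γ) = Q(√154, √274).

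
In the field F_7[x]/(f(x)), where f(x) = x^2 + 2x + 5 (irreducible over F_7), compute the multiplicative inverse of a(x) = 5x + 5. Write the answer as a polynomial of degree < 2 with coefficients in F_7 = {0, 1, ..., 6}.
a(x)^(-1) ≡ x + 1 (mod f(x))

Since f is irreducible over F_7, F_7[x]/(f) is a field and a(x) ≠ 0 has an inverse. Apply the extended Euclidean algorithm to f(x) and a(x) in F_7[x]: f(x) = (3x + 3)·a(x) + (4). The last nonzero remainder is the constant 4 = gcd(f, a) in F_7. Back-substituting through the division chain expresses 4 = s(x)·a(x) + t(x)·f(x) with s(x) ≡ 4x + 4 (mod f), so (4x + 4)·a(x) ≡ 4 (mod f). Multiplying by 4^(-1) ≡ 2 in F_7 gives a(x)^(-1) ≡ 2·(4x + 4) ≡ x + 1 (mod f). Check: (5x + 5)·(x + 1) = 5x^2 + 3x + 5 ≡ 1 (mod x^2 + 2x + 5).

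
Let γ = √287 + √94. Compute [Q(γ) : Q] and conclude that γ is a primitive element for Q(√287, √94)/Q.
[Q(γ) : Q] = 4 (equivalently, Q(γ) = Q(√287, √94))

Obviously Q(γ) ⊆ Q(√287, √94), and [Q(√287, √94):Q] = 4 (since 287, 94 are distinct squarefree integers > 1 with 26978 not a perfect square). To show equality we compute the minimal polynomial of γ. From γ = √287 + √94: γ^2 = 287 + 2√(26978) + 94 = 381 + 2√(26978), so γ^2 - 381 = 2√(26978); squaring, (γ^2 - 381)^2 = 4·26978, i.e. γ^4 - 762γ^2 + 145161 - 107912 = 0, i.e. γ^4 - 762γ^2 + 37249 = 0. So γ is a root of x^4 - 762x^2 + 37249. This polynomial is irreducible over Q: it has no rational root (each ±√287 ± √94 is irrational), and any factorization into two quadratics over Q would force √(26978) ∈ Q (pairing opposite roots) or √287, √94 ∈ Q (other pairings), all impossible. Hence [Q(γ):Q] = 4 = [Q(√287, √94):Q], so Q(γ) = Q(√287, √94).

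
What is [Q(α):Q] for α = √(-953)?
[Q(α):Q] = 2

[Q(α):Q] equals the degree of the minimal polynomial of α. Here α^2 = -953 and x^2 + 953 is irreducible (d = -953 is squarefree, ≠ 1, hence not a square), so deg(m_α) = 2. Thus [Q(α):Q] = 2.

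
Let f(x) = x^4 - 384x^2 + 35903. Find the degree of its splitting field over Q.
[K : Q] = 4

Solving the quadratic in x^2: x^2 = (384 ± √(384^2 - 4·35903))/2 = (384 ± √3844)/2 = (384 ± 62)/2, giving x^2 = 161 or x^2 = 223. So f(x) = (x^2 - 161)(x^2 - 223) and the roots of f are ±√161, ±√223. Hence the splitting field is K = Q(√161, √223). Since 161 and 223 are distinct squarefree integers > 1, their product 35903 is not a perfect square, so √223 ∉ Q(√161). By the tower law [K:Q] = [Q(√161,√223):Q(√161)] · [Q(√161):Q] = 2 · 2 = 4.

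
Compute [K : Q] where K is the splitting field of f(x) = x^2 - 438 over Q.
[K : Q] = 2

f(x) = x^2 - 438 factors as (x - √438)(x + √438). The splitting field is K = Q(√438). Since 438 is squarefree and > 1, it is not a perfect square, so x^2 - 438 is irreducible over Q and [Q(√438) : Q] = 2. Hence [K : Q] = 2.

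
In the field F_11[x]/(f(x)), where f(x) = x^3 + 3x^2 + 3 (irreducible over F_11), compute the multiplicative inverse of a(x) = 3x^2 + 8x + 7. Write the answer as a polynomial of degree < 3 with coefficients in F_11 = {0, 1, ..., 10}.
a(x)^(-1) ≡ 3x^2 + 5x + 10 (mod f(x))

Since f is irreducible over F_11, F_11[x]/(f) is a field and a(x) ≠ 0 has an inverse. Apply the extended Euclidean algorithm to f(x) and a(x) in F_11[x]: f(x) = (4x + 5)·a(x) + (9x + 1);  a(x) = (4x + 9)·(9x + 1) + (9). The last nonzero remainder is the constant 9 = gcd(f, a) in F_11. Back-substituting through the division chain expresses 9 = s(x)·a(x) + t(x)·f(x) with s(x) ≡ 5x^2 + x + 2 (mod f), so (5x^2 + x + 2)·a(x) ≡ 9 (mod f). Multiplying by 9^(-1) ≡ 5 in F_11 gives a(x)^(-1) ≡ 5·(5x^2 + x + 2) ≡ 3x^2 + 5x + 10 (mod f). Check: (3x^2 + 8x + 7)·(3x^2 + 5x + 10) = 9x^4 + 6x^3 + 3x^2 + 5x + 4 ≡ 1 (mod x^3 + 3x^2 + 3).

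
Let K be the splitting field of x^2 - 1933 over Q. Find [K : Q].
[K : Q] = 2

f(x) = x^2 - 1933 factors as (x - √1933)(x + √1933). The splitting field is K = Q(√1933). Since 1933 is squarefree and > 1, it is not a perfect square, so x^2 - 1933 is irreducible over Q and [Q(√1933) : Q] = 2. Hence [K : Q] = 2.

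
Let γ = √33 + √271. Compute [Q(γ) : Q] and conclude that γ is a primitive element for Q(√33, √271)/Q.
[Q(γ) : Q] = 4 (equivalently, Q(γ) = Q(√33, √271))

Obviously Q(γ) ⊆ Q(√33, √271), and [Q(√33, √271):Q] = 4 (since 33, 271 are distinct squarefree integers > 1 with 8943 not a perfect square). To show equality we compute the minimal polynomial of γ. From γ = √33 + √271: γ^2 = 33 + 2√(8943) + 271 = 304 + 2√(8943), so γ^2 - 304 = 2√(8943); squaring, (γ^2 - 304)^2 = 4·8943, i.e. γ^4 - 608γ^2 + 92416 - 35772 = 0, i.e. γ^4 - 608γ^2 + 56644 = 0. So γ is a root of x^4 - 608x^2 + 56644. This polynomial is irreducible over Q: it has no rational root (each ±√33 ± √271 is irrational), and any factorization into two quadratics over Q would force √(8943) ∈ Q (pairing opposite roots) or √33, √271 ∈ Q (other pairings), all impossible. Hence [Q(γ):Q] = 4 = [Q(√33, √271):Q], so Q(γ) = Q(√33, √271).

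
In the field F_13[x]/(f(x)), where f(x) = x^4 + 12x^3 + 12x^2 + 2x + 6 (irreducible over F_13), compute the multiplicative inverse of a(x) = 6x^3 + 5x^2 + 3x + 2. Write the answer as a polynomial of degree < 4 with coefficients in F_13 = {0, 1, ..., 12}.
a(x)^(-1) ≡ 12x^3 + 6x^2 + 3x + 4 (mod f(x))

Since f is irreducible over F_13, F_13[x]/(f) is a field and a(x) ≠ 0 has an inverse. Apply the extended Euclidean algorithm to f(x) and a(x) in F_13[x]: f(x) = (11x + 8)·a(x) + (4x^2 + 8x + 3);  a(x) = (8x + 8)·(4x^2 + 8x + 3) + (6x + 4);  (4x^2 + 8x + 3) = (5x + 11)·(6x + 4) + (11). The last nonzero remainder is the constant 11 = gcd(f, a) in F_13. Back-substituting through the division chain expresses 11 = s(x)·a(x) + t(x)·f(x) with s(x) ≡ 2x^3 + x^2 + 7x + 5 (mod f), so (2x^3 + x^2 + 7x + 5)·a(x) ≡ 11 (mod f). Multiplying by 11^(-1) ≡ 6 in F_13 gives a(x)^(-1) ≡ 6·(2x^3 + x^2 + 7x + 5) ≡ 12x^3 + 6x^2 + 3x + 4 (mod f). Check: (6x^3 + 5x^2 + 3x + 2)·(12x^3 + 6x^2 + 3x + 4) = 7x^6 + 5x^5 + 6x^4 + 3x^3 + 2x^2 + 5x + 8 ≡ 1 (mod x^4 + 12x^3 + 12x^2 + 2x + 6).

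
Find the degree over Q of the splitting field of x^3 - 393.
[K : Q] = 6

The roots of x^3 - 393 are ∛393, ω∛393, ω^2∛393 where ω = e^(2πi/3) is a primitive cube root of unity, so K = Q(∛393, ω). Now [Q(∛393):Q] = 3 (since 393 is not a perfect cube, x^3 - 393 is irreducible) and [Q(ω):Q] = 2. Both 2 and 3 divide [K:Q], and [K:Q] ≤ 3·2 = 6, so [K:Q] = 6. (Equivalently: Q(∛393) ⊂ R but ω ∉ R, so [K : Q(∛393)] = 2.)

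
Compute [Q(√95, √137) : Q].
[Q(√95, √137) : Q] = 4

[Q(√95):Q] = 2 (min poly x^2 - 95, irreducible since 95 is squarefree > 1). For the top step, suppose √137 ∈ Q(√95), say √137 = c + d√95 with c, d ∈ Q. Squaring: 137 = c^2 + 95d^2 + 2cd√95. Since √95 ∉ Q this forces 2cd = 0. If d = 0 then √137 = c ∈ Q, contradicting 137 squarefree > 1. If c = 0 then 137 = 95d^2, so 95·137 = (95d)^2 is a perfect square in Q — but 95·137 = 13015 is not a perfect square (since 95 and 137 are distinct squarefree integers). Contradiction. Hence √137 ∉ Q(√95), so x^2 - 137 stays irreducible over Q(√95) and [Q(√95, √137) : Q(√95)] = 2. By the tower law, [Q(√95, √137) : Q] = 2 · 2 = 4.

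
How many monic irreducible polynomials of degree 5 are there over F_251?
There are 199250125200 monic irreducible polynomials of degree 5 over F_251

Each element of F_{251^5} that lies in no proper subfield is a root of exactly one monic irreducible of degree 5 over F_251, and each such polynomial has 5 distinct roots in F_{251^5}. By Möbius inversion the count is N_251(5) = (1/5) Σ_{d|5} μ(5/d) · 251^d = (1/5)(μ(5)·251^1 + μ(1)·251^5) = 996250626000/5 = 199250125200.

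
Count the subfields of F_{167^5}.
F_{167^5} has 2 subfields

The subfields of F_{p^n} are exactly the fields F_{p^d} for d | n (each is the fixed field of the unique index-d subgroup of Gal(F_{p^n}/F_p) ≅ Z/nZ). The divisors of n = 5 are {1, 5}, giving 2 subfields: F_{167^1}, F_{167^5}.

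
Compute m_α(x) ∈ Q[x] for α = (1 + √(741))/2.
m_α(x) = x^2 - x - 185

From 2α - 1 = √(741), squaring gives (2α - 1)^2 = 741, i.e. 4α^2 - 4α + 1 = 741, so α^2 - α + (1 - 741)/4 = 0. Since 741 ≡ 1 (mod 4), (1 - 741)/4 = -185 ∈ Z. The polynomial x^2 - x - 185 has discriminant 1 - 4·(-185) = 741, which is not a perfect square in Q (d = 741 is squarefree and ≠ 1), so x^2 - x - 185 is irreducible over Q. It is the minimal polynomial of α.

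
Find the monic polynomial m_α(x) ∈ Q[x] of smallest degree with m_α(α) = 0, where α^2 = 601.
m_α(x) = x^2 - 601

α satisfies α^2 - 601 = 0, so x^2 - 601 annihilates α. Since d = 601 is squarefree and ≠ 1, it is not a perfect square in Q, so x^2 - 601 has no rational root and is therefore irreducible over Q (a degree-2 polynomial over a field is irreducible iff it has no root). Hence m_α(x) = x^2 - 601.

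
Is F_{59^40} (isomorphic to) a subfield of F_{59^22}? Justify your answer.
No: F_{59^40} is not a subfield of F_{59^22}

F_{p^m} embeds in F_{p^n} iff m | n. Here 40 ∤ 22 (since 22 = 0·40 + 22 with remainder 22 ≠ 0), so F_{59^40} is not a subfield of F_{59^22}. Equivalently: if it were, the tower law would give 40 = [F_{59^40}:F_59] dividing [F_{59^22}:F_59] = 22, contradiction.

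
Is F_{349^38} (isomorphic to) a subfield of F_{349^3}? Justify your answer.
No: F_{349^38} is not a subfield of F_{349^3}

F_{p^m} embeds in F_{p^n} iff m | n. Here 38 ∤ 3 (since 3 = 0·38 + 3 with remainder 3 ≠ 0), so F_{349^38} is not a subfield of F_{349^3}. Equivalently: if it were, the tower law would give 38 = [F_{349^38}:F_349] dividing [F_{349^3}:F_349] = 3, contradiction.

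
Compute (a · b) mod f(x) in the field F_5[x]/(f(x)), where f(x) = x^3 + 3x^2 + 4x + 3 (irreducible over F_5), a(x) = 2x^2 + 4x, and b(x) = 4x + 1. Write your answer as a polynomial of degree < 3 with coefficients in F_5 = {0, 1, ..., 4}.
a · b ≡ 4x^2 + 2x + 1 (mod f(x))

Multiply in F_5[x]: a(x)·b(x) = (2x^2 + 4x)·(4x + 1) = 3x^3 + 3x^2 + 4x. This has degree ≥ 3, so divide by f(x) over F_5: 3x^3 + 3x^2 + 4x = (3)·(x^3 + 3x^2 + 4x + 3) + (4x^2 + 2x + 1). Hence a·b ≡ 4x^2 + 2x + 1 (mod f). (F_5[x]/(f) is a field with 5^3 = 125 elements since f is irreducible of degree 3.)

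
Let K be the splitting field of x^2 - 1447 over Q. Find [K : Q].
[K : Q] = 2

f(x) = x^2 - 1447 factors as (x - √1447)(x + √1447). The splitting field is K = Q(√1447). Since 1447 is squarefree and > 1, it is not a perfect square, so x^2 - 1447 is irreducible over Q and [Q(√1447) : Q] = 2. Hence [K : Q] = 2.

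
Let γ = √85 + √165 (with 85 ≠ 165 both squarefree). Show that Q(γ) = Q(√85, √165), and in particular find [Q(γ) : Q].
[Q(γ) : Q] = 4 (equivalently, Q(γ) = Q(√85, √165))

Obviously Q(γ) ⊆ Q(√85, √165), and [Q(√85, √165):Q] = 4 (since 85, 165 are distinct squarefree integers > 1 with 14025 not a perfect square). To show equality we compute the minimal polynomial of γ. From γ = √85 + √165: γ^2 = 85 + 2√(14025) + 165 = 250 + 2√(14025), so γ^2 - 250 = 2√(14025); squaring, (γ^2 - 250)^2 = 4·14025, i.e. γ^4 - 500γ^2 + 62500 - 56100 = 0, i.e. γ^4 - 500γ^2 + 6400 = 0. So γ is a root of x^4 - 500x^2 + 6400. This polynomial is irreducible over Q: it has no rational root (each ±√85 ± √165 is irrational), and any factorization into two quadratics over Q would force √(14025) ∈ Q (pairing opposite roots) or √85, √165 ∈ Q (other pairings), all impossible. Hence [Q(γ):Q] = 4 = [Q(√85, √165):Q], so Q(γ) = Q(√85, √165).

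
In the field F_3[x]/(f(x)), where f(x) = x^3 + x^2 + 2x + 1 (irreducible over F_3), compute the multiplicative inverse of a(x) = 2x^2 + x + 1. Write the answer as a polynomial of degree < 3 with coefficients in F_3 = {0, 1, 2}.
a(x)^(-1) ≡ 2x^2 + 2x (mod f(x))

Since f is irreducible over F_3, F_3[x]/(f) is a field and a(x) ≠ 0 has an inverse. Apply the extended Euclidean algorithm to f(x) and a(x) in F_3[x]: f(x) = (2x + 1)·a(x) + (2x);  a(x) = (x + 2)·(2x) + (1). The last nonzero remainder is the constant 1 = gcd(f, a) in F_3. Back-substituting through the division chain expresses 1 = s(x)·a(x) + t(x)·f(x) with s(x) ≡ 2x^2 + 2x (mod f), so a(x)^(-1) ≡ s(x) = 2x^2 + 2x (mod f). Check: (2x^2 + x + 1)·(2x^2 + 2x) = x^4 + x^2 + 2x ≡ 1 (mod x^3 + x^2 + 2x + 1).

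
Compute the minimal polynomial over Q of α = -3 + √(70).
m_α(x) = x^2 + 6x - 61

From α + 3 = √(70), squaring gives (α + 3)^2 = 70, i.e. α^2 + 6α + 9 = 70, so α^2 + 6α - 61 = 0. The discriminant of x^2 + 6x - 61 is (6)^2 - 4·(-61) = 36 + 244 = 280, and 4·(70) is not a perfect square in Q since 70 is squarefree and ≠ 1. Hence x^2 + 6x - 61 is irreducible over Q and is the minimal polynomial of α.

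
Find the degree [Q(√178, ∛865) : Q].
[Q(√178, ∛865) : Q] = 6

Let L = Q(√178, ∛865). Since Q(√178) ⊂ L and [Q(√178):Q] = 2, the tower law gives 2 | [L:Q]. Likewise Q(∛865) ⊂ L with [Q(∛865):Q] = 3 (because 865 is not a perfect cube), so 3 | [L:Q]. As gcd(2,3) = 1, [L:Q] is divisible by 6. Conversely L is generated over Q by √178 and ∛865, so [L:Q] ≤ 2·3 = 6. Therefore [Q(√178, ∛865) : Q] = 6.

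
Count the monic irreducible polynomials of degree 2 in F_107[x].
There are 5671 monic irreducible polynomials of degree 2 over F_107

Each element of F_{107^2} that lies in no proper subfield is a root of exactly one monic irreducible of degree 2 over F_107, and each such polynomial has 2 distinct roots in F_{107^2}. By Möbius inversion the count is N_107(2) = (1/2) Σ_{d|2} μ(2/d) · 107^d = (1/2)(μ(2)·107^1 + μ(1)·107^2) = 11342/2 = 5671.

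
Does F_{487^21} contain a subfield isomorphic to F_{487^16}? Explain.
No: F_{487^16} is not a subfield of F_{487^21}

F_{p^m} embeds in F_{p^n} iff m | n. Here 16 ∤ 21 (since 21 = 1·16 + 5 with remainder 5 ≠ 0), so F_{487^16} is not a subfield of F_{487^21}. Equivalently: if it were, the tower law would give 16 = [F_{487^16}:F_487] dividing [F_{487^21}:F_487] = 21, contradiction.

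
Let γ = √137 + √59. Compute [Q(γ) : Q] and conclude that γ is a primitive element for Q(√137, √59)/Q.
[Q(γ) : Q] = 4 (equivalently, Q(γ) = Q(√137, √59))

Obviously Q(γ) ⊆ Q(√137, √59), and [Q(√137, √59):Q] = 4 (since 137, 59 are distinct squarefree integers > 1 with 8083 not a perfect square). To show equality we compute the minimal polynomial of γ. From γ = √137 + √59: γ^2 = 137 + 2√(8083) + 59 = 196 + 2√(8083), so γ^2 - 196 = 2√(8083); squaring, (γ^2 - 196)^2 = 4·8083, i.e. γ^4 - 392γ^2 + 38416 - 32332 = 0, i.e. γ^4 - 392γ^2 + 6084 = 0. So γ is a root of x^4 - 392x^2 + 6084. This polynomial is irreducible over Q: it has no rational root (each ±√137 ± √59 is irrational), and any factorization into two quadratics over Q would force √(8083) ∈ Q (pairing opposite roots) or √137, √59 ∈ Q (other pairings), all impossible. Hence [Q(γ):Q] = 4 = [Q(√137, √59):Q], so Q(γ) = Q(√137, √59).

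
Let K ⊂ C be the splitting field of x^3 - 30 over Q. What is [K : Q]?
[K : Q] = 6

The roots of x^3 - 30 are ∛30, ω∛30, ω^2∛30 where ω = e^(2πi/3) is a primitive cube root of unity, so K = Q(∛30, ω). Now [Q(∛30):Q] = 3 (since 30 is not a perfect cube, x^3 - 30 is irreducible) and [Q(ω):Q] = 2. Both 2 and 3 divide [K:Q], and [K:Q] ≤ 3·2 = 6, so [K:Q] = 6. (Equivalently: Q(∛30) ⊂ R but ω ∉ R, so [K : Q(∛30)] = 2.)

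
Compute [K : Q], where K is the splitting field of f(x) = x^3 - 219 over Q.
[K : Q] = 6

The roots of x^3 - 219 are ∛219, ω∛219, ω^2∛219 where ω = e^(2πi/3) is a primitive cube root of unity, so K = Q(∛219, ω). Now [Q(∛219):Q] = 3 (since 219 is not a perfect cube, x^3 - 219 is irreducible) and [Q(ω):Q] = 2. Both 2 and 3 divide [K:Q], and [K:Q] ≤ 3·2 = 6, so [K:Q] = 6. (Equivalently: Q(∛219) ⊂ R but ω ∉ R, so [K : Q(∛219)] = 2.)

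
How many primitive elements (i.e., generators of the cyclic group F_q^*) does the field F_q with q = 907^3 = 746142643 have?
There are φ(746142642) = 211766400 primitive elements

F_q^* is cyclic of order q - 1 = 746142642. A cyclic group of order m has exactly φ(m) generators. Here m = 746142642 = 2 · 3^2 · 7 · 151 · 39217, so the number of primitive elements is φ(746142642) = 211766400.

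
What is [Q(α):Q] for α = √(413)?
[Q(α):Q] = 2

[Q(α):Q] equals the degree of the minimal polynomial of α. Here α^2 = 413 and x^2 - 413 is irreducible (d = 413 is squarefree, ≠ 1, hence not a square), so deg(m_α) = 2. Thus [Q(α):Q] = 2.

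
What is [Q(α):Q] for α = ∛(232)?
[Q(α):Q] = 3

The minimal polynomial of α is x^3 - 232, irreducible over Q since 232 is not a perfect cube (so x^3 - 232 has no rational root). Hence [Q(α):Q] = deg(m_α) = 3.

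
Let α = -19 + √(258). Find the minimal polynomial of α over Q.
m_α(x) = x^2 + 38x + 103

From α + 19 = √(258), squaring gives (α + 19)^2 = 258, i.e. α^2 + 38α + 361 = 258, so α^2 + 38α + 103 = 0. The discriminant of x^2 + 38x + 103 is (38)^2 - 4·(103) = 1444 - 412 = 1032, and 4·(258) is not a perfect square in Q since 258 is squarefree and ≠ 1. Hence x^2 + 38x + 103 is irreducible over Q and is the minimal polynomial of α.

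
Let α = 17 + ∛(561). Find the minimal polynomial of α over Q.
m_α(x) = x^3 - 51x^2 + 867x - 5474

Set β = α - 17 = ∛(561), so β^3 = 561. Then (α - 17)^3 - 561 = 0, i.e. α is a root of g(x) = (x - 17)^3 - 561 = x^3 - 51x^2 + 867x - 5474. Since g(x) = h(x - 17) where h(x) = x^3 - 561, and h is irreducible over Q (because 561 is not a perfect cube, so h has no rational root, and a monic cubic with no rational root is irreducible), g is also irreducible (irreducibility is preserved under the substitution x → x - 17). Hence m_α(x) = x^3 - 51x^2 + 867x - 5474.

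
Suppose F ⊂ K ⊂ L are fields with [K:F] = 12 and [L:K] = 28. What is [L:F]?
[L:F] = 336

The tower law says that for any tower of field extensions F ⊂ K ⊂ L with finite degrees, [L:F] = [L:K] · [K:F]. Here this gives [L:F] = 28 · 12 = 336.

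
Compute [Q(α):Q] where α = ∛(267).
[Q(α):Q] = 3

The minimal polynomial of α is x^3 - 267, irreducible over Q since 267 is not a perfect cube (so x^3 - 267 has no rational root). Hence [Q(α):Q] = deg(m_α) = 3.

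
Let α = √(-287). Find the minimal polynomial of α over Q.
m_α(x) = x^2 + 287

α satisfies α^2 + 287 = 0, so x^2 + 287 annihilates α. Since d = -287 is squarefree and ≠ 1, it is not a perfect square in Q, so x^2 + 287 has no rational root and is therefore irreducible over Q (a degree-2 polynomial over a field is irreducible iff it has no root). Hence m_α(x) = x^2 + 287.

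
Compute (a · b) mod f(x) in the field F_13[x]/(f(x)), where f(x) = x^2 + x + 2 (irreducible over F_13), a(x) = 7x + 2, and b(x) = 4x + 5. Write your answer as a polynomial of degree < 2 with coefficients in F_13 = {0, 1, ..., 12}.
a · b ≡ 2x + 6 (mod f(x))

Multiply in F_13[x]: a(x)·b(x) = (7x + 2)·(4x + 5) = 2x^2 + 4x + 10. This has degree ≥ 2, so divide by f(x) over F_13: 2x^2 + 4x + 10 = (2)·(x^2 + x + 2) + (2x + 6). Hence a·b ≡ 2x + 6 (mod f). (F_13[x]/(f) is a field with 13^2 = 169 elements since f is irreducible of degree 2.)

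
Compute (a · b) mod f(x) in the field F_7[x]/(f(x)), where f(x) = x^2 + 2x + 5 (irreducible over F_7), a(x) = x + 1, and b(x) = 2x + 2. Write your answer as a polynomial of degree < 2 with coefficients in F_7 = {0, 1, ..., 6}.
a · b ≡ 6 (mod f(x))

Multiply in F_7[x]: a(x)·b(x) = (x + 1)·(2x + 2) = 2x^2 + 4x + 2. This has degree ≥ 2, so divide by f(x) over F_7: 2x^2 + 4x + 2 = (2)·(x^2 + 2x + 5) + (6). Hence a·b ≡ 6 (mod f). (F_7[x]/(f) is a field with 7^2 = 49 elements since f is irreducible of degree 2.)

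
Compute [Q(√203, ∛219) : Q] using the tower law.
[Q(√203, ∛219) : Q] = 6

Let L = Q(√203, ∛219). Since Q(√203) ⊂ L and [Q(√203):Q] = 2, the tower law gives 2 | [L:Q]. Likewise Q(∛219) ⊂ L with [Q(∛219):Q] = 3 (because 219 is not a perfect cube), so 3 | [L:Q]. As gcd(2,3) = 1, [L:Q] is divisible by 6. Conversely L is generated over Q by √203 and ∛219, so [L:Q] ≤ 2·3 = 6. Therefore [Q(√203, ∛219) : Q] = 6.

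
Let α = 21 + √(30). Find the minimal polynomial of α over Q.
m_α(x) = x^2 - 42x + 411

From α - 21 = √(30), squaring gives (α - 21)^2 = 30, i.e. α^2 - 42α + 441 = 30, so α^2 - 42α + 411 = 0. The discriminant of x^2 - 42x + 411 is (-42)^2 - 4·(411) = 1764 - 1644 = 120, and 4·(30) is not a perfect square in Q since 30 is squarefree and ≠ 1. Hence x^2 - 42x + 411 is irreducible over Q and is the minimal polynomial of α.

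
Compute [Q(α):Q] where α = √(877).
[Q(α):Q] = 2

[Q(α):Q] equals the degree of the minimal polynomial of α. Here α^2 = 877 and x^2 - 877 is irreducible (d = 877 is squarefree, ≠ 1, hence not a square), so deg(m_α) = 2. Thus [Q(α):Q] = 2.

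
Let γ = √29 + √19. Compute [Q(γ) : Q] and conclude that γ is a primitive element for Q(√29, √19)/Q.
[Q(γ) : Q] = 4 (equivalently, Q(γ) = Q(√29, √19))

Obviously Q(γ) ⊆ Q(√29, √19), and [Q(√29, √19):Q] = 4 (since 29, 19 are distinct squarefree integers > 1 with 551 not a perfect square). To show equality we compute the minimal polynomial of γ. From γ = √29 + √19: γ^2 = 29 + 2√(551) + 19 = 48 + 2√(551), so γ^2 - 48 = 2√(551); squaring, (γ^2 - 48)^2 = 4·551, i.e. γ^4 - 96γ^2 + 2304 - 2204 = 0, i.e. γ^4 - 96γ^2 + 100 = 0. So γ is a root of x^4 - 96x^2 + 100. This polynomial is irreducible over Q: it has no rational root (each ±√29 ± √19 is irrational), and any factorization into two quadratics over Q would force √(551) ∈ Q (pairing opposite roots) or √29, √19 ∈ Q (other pairings), all impossible. Hence [Q(γ):Q] = 4 = [Q(√29, √19):Q], so Q(γ) = Q(√29, √19).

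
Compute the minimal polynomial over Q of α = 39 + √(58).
m_α(x) = x^2 - 78x + 1463

From α - 39 = √(58), squaring gives (α - 39)^2 = 58, i.e. α^2 - 78α + 1521 = 58, so α^2 - 78α + 1463 = 0. The discriminant of x^2 - 78x + 1463 is (-78)^2 - 4·(1463) = 6084 - 5852 = 232, and 4·(58) is not a perfect square in Q since 58 is squarefree and ≠ 1. Hence x^2 - 78x + 1463 is irreducible over Q and is the minimal polynomial of α.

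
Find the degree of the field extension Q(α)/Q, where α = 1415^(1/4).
[Q(α):Q] = 4

α is a root of x^4 - 1415. By Eisenstein's criterion at the prime p = 5 (which divides the constant term 1415 but p^2 = 25 does not, since 1415 is squarefree), x^4 - 1415 is irreducible over Q. Hence [Q(α):Q] = 4.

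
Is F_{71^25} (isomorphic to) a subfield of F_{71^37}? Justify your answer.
No: F_{71^25} is not a subfield of F_{71^37}

F_{p^m} embeds in F_{p^n} iff m | n. Here 25 ∤ 37 (since 37 = 1·25 + 12 with remainder 12 ≠ 0), so F_{71^25} is not a subfield of F_{71^37}. Equivalently: if it were, the tower law would give 25 = [F_{71^25}:F_71] dividing [F_{71^37}:F_71] = 37, contradiction.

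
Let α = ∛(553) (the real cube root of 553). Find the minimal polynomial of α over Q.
m_α(x) = x^3 - 553

α satisfies α^3 = 553, so x^3 - 553 annihilates α. By the rational root test, a rational root p/q (in lowest terms) of x^3 - 553 would satisfy p^3 = 553 q^3, forcing q = 1 and p^3 = 553; but 553 is not a perfect cube, contradiction. A monic cubic over Q with no rational root is irreducible (any nontrivial factorization would include a linear factor). Hence x^3 - 553 is the minimal polynomial of α, and in particular [Q(α):Q] = 3.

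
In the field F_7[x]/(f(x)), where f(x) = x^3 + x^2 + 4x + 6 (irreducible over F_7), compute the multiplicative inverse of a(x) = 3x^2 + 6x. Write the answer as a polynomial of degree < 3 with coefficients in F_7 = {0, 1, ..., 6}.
a(x)^(-1) ≡ 5x^2 + 4 (mod f(x))

Since f is irreducible over F_7, F_7[x]/(f) is a field and a(x) ≠ 0 has an inverse. Apply the extended Euclidean algorithm to f(x) and a(x) in F_7[x]: f(x) = (5x + 2)·a(x) + (6x + 6);  a(x) = (4x + 4)·(6x + 6) + (4). The last nonzero remainder is the constant 4 = gcd(f, a) in F_7. Back-substituting through the division chain expresses 4 = s(x)·a(x) + t(x)·f(x) with s(x) ≡ 6x^2 + 2 (mod f), so (6x^2 + 2)·a(x) ≡ 4 (mod f). Multiplying by 4^(-1) ≡ 2 in F_7 gives a(x)^(-1) ≡ 2·(6x^2 + 2) ≡ 5x^2 + 4 (mod f). Check: (3x^2 + 6x)·(5x^2 + 4) = x^4 + 2x^3 + 5x^2 + 3x ≡ 1 (mod x^3 + x^2 + 4x + 6).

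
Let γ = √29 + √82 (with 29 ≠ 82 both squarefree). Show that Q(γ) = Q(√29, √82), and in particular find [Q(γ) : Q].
[Q(γ) : Q] = 4 (equivalently, Q(γ) = Q(√29, √82))

Obviously Q(γ) ⊆ Q(√29, √82), and [Q(√29, √82):Q] = 4 (since 29, 82 are distinct squarefree integers > 1 with 2378 not a perfect square). To show equality we compute the minimal polynomial of γ. From γ = √29 + √82: γ^2 = 29 + 2√(2378) + 82 = 111 + 2√(2378), so γ^2 - 111 = 2√(2378); squaring, (γ^2 - 111)^2 = 4·2378, i.e. γ^4 - 222γ^2 + 12321 - 9512 = 0, i.e. γ^4 - 222γ^2 + 2809 = 0. So γ is a root of x^4 - 222x^2 + 2809. This polynomial is irreducible over Q: it has no rational root (each ±√29 ± √82 is irrational), and any factorization into two quadratics over Q would force √(2378) ∈ Q (pairing opposite roots) or √29, √82 ∈ Q (other pairings), all impossible. Hence [Q(γ):Q] = 4 = [Q(√29, √82):Q], so Q(γ) = Q(√29, √82).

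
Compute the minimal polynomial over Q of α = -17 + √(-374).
m_α(x) = x^2 + 34x + 663

From α + 17 = √(-374), squaring gives (α + 17)^2 = -374, i.e. α^2 + 34α + 289 = -374, so α^2 + 34α + 663 = 0. The discriminant of x^2 + 34x + 663 is (34)^2 - 4·(663) = 1156 - 2652 = -1496, and 4·(-374) is not a perfect square in Q since -374 is squarefree and ≠ 1. Hence x^2 + 34x + 663 is irreducible over Q and is the minimal polynomial of α.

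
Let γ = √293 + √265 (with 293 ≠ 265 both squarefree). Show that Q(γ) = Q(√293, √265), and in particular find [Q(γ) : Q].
[Q(γ) : Q] = 4 (equivalently, Q(γ) = Q(√293, √265))

Obviously Q(γ) ⊆ Q(√293, √265), and [Q(√293, √265):Q] = 4 (since 293, 265 are distinct squarefree integers > 1 with 77645 not a perfect square). To show equality we compute the minimal polynomial of γ. From γ = √293 + √265: γ^2 = 293 + 2√(77645) + 265 = 558 + 2√(77645), so γ^2 - 558 = 2√(77645); squaring, (γ^2 - 558)^2 = 4·77645, i.e. γ^4 - 1116γ^2 + 311364 - 310580 = 0, i.e. γ^4 - 1116γ^2 + 784 = 0. So γ is a root of x^4 - 1116x^2 + 784. This polynomial is irreducible over Q: it has no rational root (each ±√293 ± √265 is irrational), and any factorization into two quadratics over Q would force √(77645) ∈ Q (pairing opposite roots) or √293, √265 ∈ Q (other pairings), all impossible. Hence [Q(γ):Q] = 4 = [Q(√293, √265):Q], so Q(γ) = Q(√293, √265).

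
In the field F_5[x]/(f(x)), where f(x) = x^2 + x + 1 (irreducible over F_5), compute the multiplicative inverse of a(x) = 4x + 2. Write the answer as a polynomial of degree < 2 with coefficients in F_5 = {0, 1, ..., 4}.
a(x)^(-1) ≡ 3x + 4 (mod f(x))

Since f is irreducible over F_5, F_5[x]/(f) is a field and a(x) ≠ 0 has an inverse. Apply the extended Euclidean algorithm to f(x) and a(x) in F_5[x]: f(x) = (4x + 2)·a(x) + (2). The last nonzero remainder is the constant 2 = gcd(f, a) in F_5. Back-substituting through the division chain expresses 2 = s(x)·a(x) + t(x)·f(x) with s(x) ≡ x + 3 (mod f), so (x + 3)·a(x) ≡ 2 (mod f). Multiplying by 2^(-1) ≡ 3 in F_5 gives a(x)^(-1) ≡ 3·(x + 3) ≡ 3x + 4 (mod f). Check: (4x + 2)·(3x + 4) = 2x^2 + 2x + 3 ≡ 1 (mod x^2 + x + 1).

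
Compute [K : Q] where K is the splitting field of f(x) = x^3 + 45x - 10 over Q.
[K : Q] = 6

By the rational root test, any rational root of the monic integer polynomial f(x) = x^3 + 45x - 10 must be an integer dividing the constant term -10, i.e. one of ±{1, 2, 5, 10}. Evaluating: f(1) = 36, f(-1) = -56, f(2) = 88, f(-2) = -108, f(5) = 340, f(-5) = -360, f(10) = 1440, f(-10) = -1460; none is 0, so f has no rational root and is therefore irreducible over Q (a cubic with no linear factor over a field is irreducible). For an irreducible cubic, the Galois group is A_3 or S_3 according as the discriminant disc(f) = -4a^3 - 27b^2 = -4·(45)^3 - 27·(-10)^2 = -367200 is or is not a square in Q. Here disc(f) = -367200 is not a perfect square in Q, so the Galois group of f over Q is not contained in A_3 and must be all of S_3. The splitting field has degree |S_3| = 6 over Q, so [K : Q] = 6.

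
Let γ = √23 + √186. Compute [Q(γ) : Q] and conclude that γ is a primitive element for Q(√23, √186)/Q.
[Q(γ) : Q] = 4 (equivalently, Q(γ) = Q(√23, √186))

Obviously Q(γ) ⊆ Q(√23, √186), and [Q(√23, √186):Q] = 4 (since 23, 186 are distinct squarefree integers > 1 with 4278 not a perfect square). To show equality we compute the minimal polynomial of γ. From γ = √23 + √186: γ^2 = 23 + 2√(4278) + 186 = 209 + 2√(4278), so γ^2 - 209 = 2√(4278); squaring, (γ^2 - 209)^2 = 4·4278, i.e. γ^4 - 418γ^2 + 43681 - 17112 = 0, i.e. γ^4 - 418γ^2 + 26569 = 0. So γ is a root of x^4 - 418x^2 + 26569. This polynomial is irreducible over Q: it has no rational root (each ±√23 ± √186 is irrational), and any factorization into two quadratics over Q would force √(4278) ∈ Q (pairing opposite roots) or √23, √186 ∈ Q (other pairings), all impossible. Hence [Q(γ):Q] = 4 = [Q(√23, √186):Q], so Q(γ) = Q(√23, √186).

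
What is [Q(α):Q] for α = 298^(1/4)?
[Q(α):Q] = 4

α is a root of x^4 - 298. By Eisenstein's criterion at the prime p = 2 (which divides the constant term 298 but p^2 = 4 does not, since 298 is squarefree), x^4 - 298 is irreducible over Q. Hence [Q(α):Q] = 4.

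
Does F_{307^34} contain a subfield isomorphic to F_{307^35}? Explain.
No: F_{307^35} is not a subfield of F_{307^34}

F_{p^m} embeds in F_{p^n} iff m | n. Here 35 ∤ 34 (since 34 = 0·35 + 34 with remainder 34 ≠ 0), so F_{307^35} is not a subfield of F_{307^34}. Equivalently: if it were, the tower law would give 35 = [F_{307^35}:F_307] dividing [F_{307^34}:F_307] = 34, contradiction.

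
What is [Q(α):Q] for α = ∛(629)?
[Q(α):Q] = 3

The minimal polynomial of α is x^3 - 629, irreducible over Q since 629 is not a perfect cube (so x^3 - 629 has no rational root). Hence [Q(α):Q] = deg(m_α) = 3.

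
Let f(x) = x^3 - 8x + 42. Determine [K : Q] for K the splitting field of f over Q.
[K : Q] = 6

By the rational root test, any rational root of the monic integer polynomial f(x) = x^3 - 8x + 42 must be an integer dividing the constant term 42, i.e. one of ±{1, 2, 3, 6, 7, 14, 21, 42}. Evaluating: f(1) = 35, f(-1) = 49, f(2) = 34, f(-2) = 50, f(3) = 45, f(-3) = 39, f(6) = 210, f(-6) = -126, f(7) = 329, f(-7) = -245, f(14) = 2674, f(-14) = -2590, f(21) = 9135, f(-21) = -9051, f(42) = 73794, f(-42) = -73710; none is 0, so f has no rational root and is therefore irreducible over Q (a cubic with no linear factor over a field is irreducible). For an irreducible cubic, the Galois group is A_3 or S_3 according as the discriminant disc(f) = -4a^3 - 27b^2 = -4·(-8)^3 - 27·(42)^2 = -45580 is or is not a square in Q. Here disc(f) = -45580 is not a perfect square in Q, so the Galois group of f over Q is not contained in A_3 and must be all of S_3. The splitting field has degree |S_3| = 6 over Q, so [K : Q] = 6.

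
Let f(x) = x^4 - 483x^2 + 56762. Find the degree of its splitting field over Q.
[K : Q] = 4

Solving the quadratic in x^2: x^2 = (483 ± √(483^2 - 4·56762))/2 = (483 ± √6241)/2 = (483 ± 79)/2, giving x^2 = 202 or x^2 = 281. So f(x) = (x^2 - 202)(x^2 - 281) and the roots of f are ±√202, ±√281. Hence the splitting field is K = Q(√202, √281). Since 202 and 281 are distinct squarefree integers > 1, their product 56762 is not a perfect square, so √281 ∉ Q(√202). By the tower law [K:Q] = [Q(√202,√281):Q(√202)] · [Q(√202):Q] = 2 · 2 = 4.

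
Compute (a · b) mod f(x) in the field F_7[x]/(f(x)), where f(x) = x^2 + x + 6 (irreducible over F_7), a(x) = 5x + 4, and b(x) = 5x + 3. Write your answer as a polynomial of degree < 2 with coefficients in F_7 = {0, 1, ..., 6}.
a · b ≡ 3x + 2 (mod f(x))

Multiply in F_7[x]: a(x)·b(x) = (5x + 4)·(5x + 3) = 4x^2 + 5. This has degree ≥ 2, so divide by f(x) over F_7: 4x^2 + 5 = (4)·(x^2 + x + 6) + (3x + 2). Hence a·b ≡ 3x + 2 (mod f). (F_7[x]/(f) is a field with 7^2 = 49 elements since f is irreducible of degree 2.)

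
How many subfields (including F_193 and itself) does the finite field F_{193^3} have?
F_{193^3} has 2 subfields

The subfields of F_{p^n} are exactly the fields F_{p^d} for d | n (each is the fixed field of the unique index-d subgroup of Gal(F_{p^n}/F_p) ≅ Z/nZ). The divisors of n = 3 are {1, 3}, giving 2 subfields: F_{193^1}, F_{193^3}.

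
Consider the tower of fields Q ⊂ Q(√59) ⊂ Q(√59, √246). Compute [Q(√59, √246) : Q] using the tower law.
[Q(√59, √246) : Q] = 4

[Q(√59):Q] = 2 (min poly x^2 - 59, irreducible since 59 is squarefree > 1). For the top step, suppose √246 ∈ Q(√59), say √246 = c + d√59 with c, d ∈ Q. Squaring: 246 = c^2 + 59d^2 + 2cd√59. Since √59 ∉ Q this forces 2cd = 0. If d = 0 then √246 = c ∈ Q, contradicting 246 squarefree > 1. If c = 0 then 246 = 59d^2, so 59·246 = (59d)^2 is a perfect square in Q — but 59·246 = 14514 is not a perfect square (since 59 and 246 are distinct squarefree integers). Contradiction. Hence √246 ∉ Q(√59), so x^2 - 246 stays irreducible over Q(√59) and [Q(√59, √246) : Q(√59)] = 2. By the tower law, [Q(√59, √246) : Q] = 2 · 2 = 4.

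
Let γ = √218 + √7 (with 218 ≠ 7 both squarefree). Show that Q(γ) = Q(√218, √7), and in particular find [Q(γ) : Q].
[Q(γ) : Q] = 4 (equivalently, Q(γ) = Q(√218, √7))

Obviously Q(γ) ⊆ Q(√218, √7), and [Q(√218, √7):Q] = 4 (since 218, 7 are distinct squarefree integers > 1 with 1526 not a perfect square). To show equality we compute the minimal polynomial of γ. From γ = √218 + √7: γ^2 = 218 + 2√(1526) + 7 = 225 + 2√(1526), so γ^2 - 225 = 2√(1526); squaring, (γ^2 - 225)^2 = 4·1526, i.e. γ^4 - 450γ^2 + 50625 - 6104 = 0, i.e. γ^4 - 450γ^2 + 44521 = 0. So γ is a root of x^4 - 450x^2 + 44521. This polynomial is irreducible over Q: it has no rational root (each ±√218 ± √7 is irrational), and any factorization into two quadratics over Q would force √(1526) ∈ Q (pairing opposite roots) or √218, √7 ∈ Q (other pairings), all impossible. Hence [Q(γ):Q] = 4 = [Q(√218, √7):Q], so Q(γ) = Q(√218, √7).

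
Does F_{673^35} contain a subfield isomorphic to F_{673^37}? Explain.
No: F_{673^37} is not a subfield of F_{673^35}

F_{p^m} embeds in F_{p^n} iff m | n. Here 37 ∤ 35 (since 35 = 0·37 + 35 with remainder 35 ≠ 0), so F_{673^37} is not a subfield of F_{673^35}. Equivalently: if it were, the tower law would give 37 = [F_{673^37}:F_673] dividing [F_{673^35}:F_673] = 35, contradiction.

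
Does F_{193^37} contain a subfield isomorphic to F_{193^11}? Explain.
No: F_{193^11} is not a subfield of F_{193^37}

F_{p^m} embeds in F_{p^n} iff m | n. Here 11 ∤ 37 (since 37 = 3·11 + 4 with remainder 4 ≠ 0), so F_{193^11} is not a subfield of F_{193^37}. Equivalently: if it were, the tower law would give 11 = [F_{193^11}:F_193] dividing [F_{193^37}:F_193] = 37, contradiction.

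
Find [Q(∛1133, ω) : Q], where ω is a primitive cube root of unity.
[Q(∛1133, ω) : Q] = 6

[Q(∛1133):Q] = 3 (min poly x^3 - 1133, irreducible since 1133 is not a perfect cube). [Q(ω):Q] = 2 (min poly x^2 + x + 1). Since Q(∛1133) ⊂ R and ω ∉ R, we have ω ∉ Q(∛1133), so x^2 + x + 1 remains irreducible over Q(∛1133) and [Q(∛1133, ω) : Q(∛1133)] = 2. By the tower law, [Q(∛1133, ω) : Q] = 3 · 2 = 6. (In fact Q(∛1133, ω) is the splitting field of x^3 - 1133 over Q.)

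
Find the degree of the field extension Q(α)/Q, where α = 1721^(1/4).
[Q(α):Q] = 4

α is a root of x^4 - 1721. By Eisenstein's criterion at the prime p = 1721 (which divides the constant term 1721 but p^2 = 2961841 does not, since 1721 is squarefree), x^4 - 1721 is irreducible over Q. Hence [Q(α):Q] = 4.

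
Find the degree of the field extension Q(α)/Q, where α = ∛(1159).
[Q(α):Q] = 3

The minimal polynomial of α is x^3 - 1159, irreducible over Q since 1159 is not a perfect cube (so x^3 - 1159 has no rational root). Hence [Q(α):Q] = deg(m_α) = 3.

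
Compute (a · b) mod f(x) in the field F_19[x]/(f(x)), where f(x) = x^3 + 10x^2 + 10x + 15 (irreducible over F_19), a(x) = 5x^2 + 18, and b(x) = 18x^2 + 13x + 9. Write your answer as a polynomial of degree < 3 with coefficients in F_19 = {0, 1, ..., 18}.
a · b ≡ 10x^2 + 14x + 14 (mod f(x))

Multiply in F_19[x]: a(x)·b(x) = (5x^2 + 18)·(18x^2 + 13x + 9) = 14x^4 + 8x^3 + 8x^2 + 6x + 10. This has degree ≥ 3, so divide by f(x) over F_19: 14x^4 + 8x^3 + 8x^2 + 6x + 10 = (14x + 1)·(x^3 + 10x^2 + 10x + 15) + (10x^2 + 14x + 14). Hence a·b ≡ 10x^2 + 14x + 14 (mod f). (F_19[x]/(f) is a field with 19^3 = 6859 elements since f is irreducible of degree 3.)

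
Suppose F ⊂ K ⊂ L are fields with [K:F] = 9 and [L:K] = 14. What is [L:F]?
[L:F] = 126

The tower law says that for any tower of field extensions F ⊂ K ⊂ L with finite degrees, [L:F] = [L:K] · [K:F]. Here this gives [L:F] = 14 · 9 = 126.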